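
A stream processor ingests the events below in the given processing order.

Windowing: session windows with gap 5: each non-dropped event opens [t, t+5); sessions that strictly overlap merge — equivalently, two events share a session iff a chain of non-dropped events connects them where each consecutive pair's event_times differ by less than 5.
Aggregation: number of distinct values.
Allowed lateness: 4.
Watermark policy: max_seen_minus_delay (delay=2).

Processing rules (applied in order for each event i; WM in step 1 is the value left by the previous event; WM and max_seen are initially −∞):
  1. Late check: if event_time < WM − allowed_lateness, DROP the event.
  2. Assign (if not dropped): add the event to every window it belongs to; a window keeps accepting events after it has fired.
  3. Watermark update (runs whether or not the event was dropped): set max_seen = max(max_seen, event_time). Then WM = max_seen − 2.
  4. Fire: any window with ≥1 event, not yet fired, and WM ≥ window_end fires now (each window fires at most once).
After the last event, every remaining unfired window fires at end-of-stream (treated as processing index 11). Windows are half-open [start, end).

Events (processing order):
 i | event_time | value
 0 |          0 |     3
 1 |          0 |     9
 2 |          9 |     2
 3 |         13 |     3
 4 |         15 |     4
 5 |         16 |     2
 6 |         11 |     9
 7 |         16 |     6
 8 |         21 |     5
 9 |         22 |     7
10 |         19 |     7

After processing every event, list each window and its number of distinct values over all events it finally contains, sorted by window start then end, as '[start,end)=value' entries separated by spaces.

i=0 t=0 v=3: → [0,5); WM=-2
i=1 t=0 v=9: → [0,5); WM=-2
i=2 t=9 v=2: → [9,14); WM=7
i=3 t=13 v=3: → [9,18); WM=11
i=4 t=15 v=4: → [9,20); WM=13
i=5 t=16 v=2: → [9,21); WM=14
i=6 t=11 v=9: → [9,21); WM=14
i=7 t=16 v=6: → [9,21); WM=14
i=8 t=21 v=5: → [21,26); WM=19
i=9 t=22 v=7: → [21,27); WM=20
i=10 t=19 v=7: → [9,27); WM=20

[0,5)=2 [9,27)=7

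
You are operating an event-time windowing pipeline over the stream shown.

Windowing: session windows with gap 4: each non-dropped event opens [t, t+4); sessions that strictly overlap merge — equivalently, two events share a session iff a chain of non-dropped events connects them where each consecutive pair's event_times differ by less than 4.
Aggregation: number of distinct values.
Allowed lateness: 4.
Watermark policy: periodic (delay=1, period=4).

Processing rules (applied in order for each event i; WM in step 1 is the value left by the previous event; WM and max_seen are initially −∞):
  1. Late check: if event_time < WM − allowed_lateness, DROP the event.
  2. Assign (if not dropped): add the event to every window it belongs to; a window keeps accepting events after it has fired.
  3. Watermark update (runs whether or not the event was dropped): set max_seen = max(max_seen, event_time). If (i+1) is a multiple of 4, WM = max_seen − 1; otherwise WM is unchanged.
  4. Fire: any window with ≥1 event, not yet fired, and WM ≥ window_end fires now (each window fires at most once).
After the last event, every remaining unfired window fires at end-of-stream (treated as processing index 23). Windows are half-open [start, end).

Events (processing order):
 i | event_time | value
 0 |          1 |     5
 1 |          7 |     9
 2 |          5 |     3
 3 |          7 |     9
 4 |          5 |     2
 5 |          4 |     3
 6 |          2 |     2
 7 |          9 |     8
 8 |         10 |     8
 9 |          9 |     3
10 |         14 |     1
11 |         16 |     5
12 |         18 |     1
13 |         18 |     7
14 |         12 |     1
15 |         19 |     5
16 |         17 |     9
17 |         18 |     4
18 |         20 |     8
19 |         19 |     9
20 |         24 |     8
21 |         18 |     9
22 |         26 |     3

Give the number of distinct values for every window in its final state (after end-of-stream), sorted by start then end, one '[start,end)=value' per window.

[1,24)=8 [24,30)=2

i=0 t=1 v=5: → [1,5); WM=−∞
i=1 t=7 v=9: → [7,11); WM=−∞
i=2 t=5 v=3: → [5,11); WM=−∞
i=3 t=7 v=9: → [5,11); WM=6
i=4 t=5 v=2: → [5,11); WM=6
i=5 t=4 v=3: → [1,11); WM=6
i=6 t=2 v=2: → [1,11); WM=6
i=7 t=9 v=8: → [1,13); WM=8
i=8 t=10 v=8: → [1,14); WM=8
i=9 t=9 v=3: → [1,14); WM=8
i=10 t=14 v=1: → [14,18); WM=8
i=11 t=16 v=5: → [14,20); WM=15
i=12 t=18 v=1: → [14,22); WM=15
i=13 t=18 v=7: → [14,22); WM=15
i=14 t=12 v=1: → [1,22); WM=15
i=15 t=19 v=5: → [1,23); WM=18
i=16 t=17 v=9: → [1,23); WM=18
i=17 t=18 v=4: → [1,23); WM=18
i=18 t=20 v=8: → [1,24); WM=18
i=19 t=19 v=9: → [1,24); WM=19
i=20 t=24 v=8: → [24,28); WM=19
i=21 t=18 v=9: → [1,24); WM=19
i=22 t=26 v=3: → [24,30); WM=19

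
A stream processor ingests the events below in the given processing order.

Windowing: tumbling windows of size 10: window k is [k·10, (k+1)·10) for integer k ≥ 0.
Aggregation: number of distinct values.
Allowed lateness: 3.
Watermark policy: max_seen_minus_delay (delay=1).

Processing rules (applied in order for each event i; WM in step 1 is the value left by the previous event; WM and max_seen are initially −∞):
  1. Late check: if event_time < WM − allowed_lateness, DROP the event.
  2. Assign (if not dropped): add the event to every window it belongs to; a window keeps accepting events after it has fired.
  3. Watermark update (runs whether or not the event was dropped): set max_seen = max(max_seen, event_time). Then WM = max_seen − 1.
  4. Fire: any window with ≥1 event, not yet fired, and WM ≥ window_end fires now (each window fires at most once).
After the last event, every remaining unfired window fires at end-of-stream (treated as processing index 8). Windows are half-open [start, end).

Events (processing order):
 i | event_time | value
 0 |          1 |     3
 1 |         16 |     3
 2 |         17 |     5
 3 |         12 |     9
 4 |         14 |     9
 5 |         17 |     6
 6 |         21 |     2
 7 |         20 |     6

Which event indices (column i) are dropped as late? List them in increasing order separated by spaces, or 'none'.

i=0 t=1 v=3: → [0,10); WM=0
i=1 t=16 v=3: → [10,20); WM=15; [0,10) fires=1
i=2 t=17 v=5: → [10,20); WM=16
i=3 t=12 v=9: DROP (t<16-3); WM=16
i=4 t=14 v=9: → [10,20); WM=16
i=5 t=17 v=6: → [10,20); WM=16
i=6 t=21 v=2: → [20,30); WM=20; [10,20) fires=4
i=7 t=20 v=6: → [20,30); WM=20

3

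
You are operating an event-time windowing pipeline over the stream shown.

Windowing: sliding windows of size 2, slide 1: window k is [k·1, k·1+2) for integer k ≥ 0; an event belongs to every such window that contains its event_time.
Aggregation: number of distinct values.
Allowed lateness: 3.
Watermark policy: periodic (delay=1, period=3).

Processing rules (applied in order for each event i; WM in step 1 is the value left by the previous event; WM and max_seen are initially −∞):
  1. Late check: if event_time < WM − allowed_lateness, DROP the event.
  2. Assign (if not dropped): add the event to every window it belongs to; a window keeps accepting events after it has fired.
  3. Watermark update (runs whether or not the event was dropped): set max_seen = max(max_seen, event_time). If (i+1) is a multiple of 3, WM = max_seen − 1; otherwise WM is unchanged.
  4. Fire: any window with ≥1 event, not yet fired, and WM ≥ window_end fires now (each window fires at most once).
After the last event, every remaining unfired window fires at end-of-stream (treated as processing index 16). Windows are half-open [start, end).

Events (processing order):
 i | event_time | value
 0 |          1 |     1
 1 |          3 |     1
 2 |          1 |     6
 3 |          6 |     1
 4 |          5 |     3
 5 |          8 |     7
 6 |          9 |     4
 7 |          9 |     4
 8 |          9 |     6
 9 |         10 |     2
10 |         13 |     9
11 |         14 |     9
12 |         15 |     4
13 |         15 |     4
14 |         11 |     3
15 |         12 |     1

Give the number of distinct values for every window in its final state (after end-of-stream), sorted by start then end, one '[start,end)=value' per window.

[0,2)=2 [1,3)=2 [2,4)=1 [3,5)=1 [4,6)=1 [5,7)=2 [6,8)=1 [7,9)=1 [8,10)=3 [9,11)=3 [10,12)=2 [11,13)=2 [12,14)=2 [13,15)=1 [14,16)=2 [15,17)=1

i=0 t=1 v=1: → [1,3),[0,2); WM=−∞
i=1 t=3 v=1: → [3,5),[2,4); WM=−∞
i=2 t=1 v=6: → [1,3),[0,2); WM=2; [0,2) fires=2
i=3 t=6 v=1: → [6,8),[5,7); WM=2
i=4 t=5 v=3: → [5,7),[4,6); WM=2
i=5 t=8 v=7: → [8,10),[7,9); WM=7; [1,3) fires=2 [2,4) fires=1 [3,5) fires=1 [4,6) fires=1 [5,7) fires=2
i=6 t=9 v=4: → [9,11),[8,10); WM=7
i=7 t=9 v=4: → [9,11),[8,10); WM=7
i=8 t=9 v=6: → [9,11),[8,10); WM=8; [6,8) fires=1
i=9 t=10 v=2: → [10,12),[9,11); WM=8
i=10 t=13 v=9: → [13,15),[12,14); WM=8
i=11 t=14 v=9: → [14,16),[13,15); WM=13; [7,9) fires=1 [8,10) fires=3 [9,11) fires=3 [10,12) fires=1
i=12 t=15 v=4: → [15,17),[14,16); WM=13
i=13 t=15 v=4: → [15,17),[14,16); WM=13
i=14 t=11 v=3: → [11,13),[10,12); WM=14; [11,13) fires=1 [12,14) fires=1
i=15 t=12 v=1: → [12,14),[11,13); WM=14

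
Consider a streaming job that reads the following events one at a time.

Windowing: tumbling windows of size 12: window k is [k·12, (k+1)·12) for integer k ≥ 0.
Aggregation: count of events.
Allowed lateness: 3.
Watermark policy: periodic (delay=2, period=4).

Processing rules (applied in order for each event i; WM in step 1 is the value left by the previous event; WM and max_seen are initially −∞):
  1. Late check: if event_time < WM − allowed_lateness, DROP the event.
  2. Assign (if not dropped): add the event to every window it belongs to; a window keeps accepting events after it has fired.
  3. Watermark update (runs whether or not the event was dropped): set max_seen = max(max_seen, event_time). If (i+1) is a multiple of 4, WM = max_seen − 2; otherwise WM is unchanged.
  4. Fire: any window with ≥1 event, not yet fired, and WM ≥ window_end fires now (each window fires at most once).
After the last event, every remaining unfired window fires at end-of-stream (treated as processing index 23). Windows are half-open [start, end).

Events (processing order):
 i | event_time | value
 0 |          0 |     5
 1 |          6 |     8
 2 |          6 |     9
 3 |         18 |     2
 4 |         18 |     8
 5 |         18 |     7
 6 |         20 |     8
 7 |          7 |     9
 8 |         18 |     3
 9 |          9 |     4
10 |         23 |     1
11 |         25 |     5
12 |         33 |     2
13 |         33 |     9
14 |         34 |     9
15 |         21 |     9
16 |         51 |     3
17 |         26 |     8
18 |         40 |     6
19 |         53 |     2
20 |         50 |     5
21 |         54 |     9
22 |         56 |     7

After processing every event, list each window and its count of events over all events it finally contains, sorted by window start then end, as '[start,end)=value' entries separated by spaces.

i=0 t=0 v=5: → [0,12); WM=−∞
i=1 t=6 v=8: → [0,12); WM=−∞
i=2 t=6 v=9: → [0,12); WM=−∞
i=3 t=18 v=2: → [12,24); WM=16; [0,12) fires=3
i=4 t=18 v=8: → [12,24); WM=16
i=5 t=18 v=7: → [12,24); WM=16
i=6 t=20 v=8: → [12,24); WM=16
i=7 t=7 v=9: DROP (t<16-3); WM=18
i=8 t=18 v=3: → [12,24); WM=18
i=9 t=9 v=4: DROP (t<18-3); WM=18
i=10 t=23 v=1: → [12,24); WM=18
i=11 t=25 v=5: → [24,36); WM=23
i=12 t=33 v=2: → [24,36); WM=23
i=13 t=33 v=9: → [24,36); WM=23
i=14 t=34 v=9: → [24,36); WM=23
i=15 t=21 v=9: → [12,24); WM=32; [12,24) fires=7
i=16 t=51 v=3: → [48,60); WM=32
i=17 t=26 v=8: DROP (t<32-3); WM=32
i=18 t=40 v=6: → [36,48); WM=32
i=19 t=53 v=2: → [48,60); WM=51; [24,36) fires=4 [36,48) fires=1
i=20 t=50 v=5: → [48,60); WM=51
i=21 t=54 v=9: → [48,60); WM=51
i=22 t=56 v=7: → [48,60); WM=51

[0,12)=3 [12,24)=7 [24,36)=4 [36,48)=1 [48,60)=5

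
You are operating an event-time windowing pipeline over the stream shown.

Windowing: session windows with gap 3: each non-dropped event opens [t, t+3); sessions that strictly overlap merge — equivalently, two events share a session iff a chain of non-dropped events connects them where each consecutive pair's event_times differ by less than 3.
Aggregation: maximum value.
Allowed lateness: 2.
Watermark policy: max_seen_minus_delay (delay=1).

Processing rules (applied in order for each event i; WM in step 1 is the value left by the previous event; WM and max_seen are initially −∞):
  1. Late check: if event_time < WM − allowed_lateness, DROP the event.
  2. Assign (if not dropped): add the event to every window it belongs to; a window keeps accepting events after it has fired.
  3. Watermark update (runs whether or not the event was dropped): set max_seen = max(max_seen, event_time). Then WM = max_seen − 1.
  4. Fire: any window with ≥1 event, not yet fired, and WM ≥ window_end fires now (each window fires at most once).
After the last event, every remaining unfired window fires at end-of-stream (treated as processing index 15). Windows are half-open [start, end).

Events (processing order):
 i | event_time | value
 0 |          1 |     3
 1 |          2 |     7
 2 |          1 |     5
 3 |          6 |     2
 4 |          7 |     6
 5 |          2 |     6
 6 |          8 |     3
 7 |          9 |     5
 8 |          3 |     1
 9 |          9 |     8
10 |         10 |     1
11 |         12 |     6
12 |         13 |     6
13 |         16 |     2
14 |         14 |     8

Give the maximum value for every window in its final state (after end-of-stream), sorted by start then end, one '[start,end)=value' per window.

[1,5)=7 [6,19)=8

i=0 t=1 v=3: → [1,4); WM=0
i=1 t=2 v=7: → [1,5); WM=1
i=2 t=1 v=5: → [1,5); WM=1
i=3 t=6 v=2: → [6,9); WM=5
i=4 t=7 v=6: → [6,10); WM=6
i=5 t=2 v=6: DROP (t<6-2); WM=6
i=6 t=8 v=3: → [6,11); WM=7
i=7 t=9 v=5: → [6,12); WM=8
i=8 t=3 v=1: DROP (t<8-2); WM=8
i=9 t=9 v=8: → [6,12); WM=8
i=10 t=10 v=1: → [6,13); WM=9
i=11 t=12 v=6: → [6,15); WM=11
i=12 t=13 v=6: → [6,16); WM=12
i=13 t=16 v=2: → [16,19); WM=15
i=14 t=14 v=8: → [6,19); WM=15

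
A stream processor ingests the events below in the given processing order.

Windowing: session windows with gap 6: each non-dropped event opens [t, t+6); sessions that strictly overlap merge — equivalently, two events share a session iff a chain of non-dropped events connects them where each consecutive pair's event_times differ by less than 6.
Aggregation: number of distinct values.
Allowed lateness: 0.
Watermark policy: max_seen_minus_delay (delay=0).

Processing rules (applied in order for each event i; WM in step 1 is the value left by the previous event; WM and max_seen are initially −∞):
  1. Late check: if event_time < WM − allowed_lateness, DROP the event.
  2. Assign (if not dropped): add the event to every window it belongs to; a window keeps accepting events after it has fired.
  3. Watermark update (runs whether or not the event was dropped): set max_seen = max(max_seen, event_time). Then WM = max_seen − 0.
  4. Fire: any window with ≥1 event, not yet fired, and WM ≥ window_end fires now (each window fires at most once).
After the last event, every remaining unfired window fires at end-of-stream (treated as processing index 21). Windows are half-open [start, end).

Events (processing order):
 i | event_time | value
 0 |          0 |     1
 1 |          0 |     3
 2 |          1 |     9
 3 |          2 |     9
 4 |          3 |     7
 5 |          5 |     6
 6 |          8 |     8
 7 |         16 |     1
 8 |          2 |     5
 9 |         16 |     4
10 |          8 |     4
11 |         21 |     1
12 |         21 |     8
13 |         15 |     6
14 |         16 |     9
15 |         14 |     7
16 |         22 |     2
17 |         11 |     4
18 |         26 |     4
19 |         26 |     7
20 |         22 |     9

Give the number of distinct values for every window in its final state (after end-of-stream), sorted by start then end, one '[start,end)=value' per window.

[0,14)=6 [16,32)=5

i=0 t=0 v=1: → [0,6); WM=0
i=1 t=0 v=3: → [0,6); WM=0
i=2 t=1 v=9: → [0,7); WM=1
i=3 t=2 v=9: → [0,8); WM=2
i=4 t=3 v=7: → [0,9); WM=3
i=5 t=5 v=6: → [0,11); WM=5
i=6 t=8 v=8: → [0,14); WM=8
i=7 t=16 v=1: → [16,22); WM=16
i=8 t=2 v=5: DROP (t<16-0); WM=16
i=9 t=16 v=4: → [16,22); WM=16
i=10 t=8 v=4: DROP (t<16-0); WM=16
i=11 t=21 v=1: → [16,27); WM=21
i=12 t=21 v=8: → [16,27); WM=21
i=13 t=15 v=6: DROP (t<21-0); WM=21
i=14 t=16 v=9: DROP (t<21-0); WM=21
i=15 t=14 v=7: DROP (t<21-0); WM=21
i=16 t=22 v=2: → [16,28); WM=22
i=17 t=11 v=4: DROP (t<22-0); WM=22
i=18 t=26 v=4: → [16,32); WM=26
i=19 t=26 v=7: → [16,32); WM=26
i=20 t=22 v=9: DROP (t<26-0); WM=26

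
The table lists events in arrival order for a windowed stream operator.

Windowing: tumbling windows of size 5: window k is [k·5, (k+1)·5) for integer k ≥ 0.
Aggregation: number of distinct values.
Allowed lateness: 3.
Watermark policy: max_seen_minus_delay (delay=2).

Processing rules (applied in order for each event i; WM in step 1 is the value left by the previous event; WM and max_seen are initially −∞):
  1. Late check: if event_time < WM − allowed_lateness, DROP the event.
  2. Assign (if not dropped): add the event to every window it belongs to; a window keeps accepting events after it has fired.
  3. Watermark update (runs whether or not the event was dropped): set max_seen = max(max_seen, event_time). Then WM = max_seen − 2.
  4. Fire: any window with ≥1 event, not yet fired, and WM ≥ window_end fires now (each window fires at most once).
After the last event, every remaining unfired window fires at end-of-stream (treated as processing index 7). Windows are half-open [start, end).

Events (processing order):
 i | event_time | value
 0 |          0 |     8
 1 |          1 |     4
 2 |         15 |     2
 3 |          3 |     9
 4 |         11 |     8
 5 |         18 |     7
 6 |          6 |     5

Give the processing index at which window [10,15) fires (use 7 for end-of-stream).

5

i=0 t=0 v=8: → [0,5); WM=-2
i=1 t=1 v=4: → [0,5); WM=-1
i=2 t=15 v=2: → [15,20); WM=13; [0,5) fires=2
i=3 t=3 v=9: DROP (t<13-3); WM=13
i=4 t=11 v=8: → [10,15); WM=13
i=5 t=18 v=7: → [15,20); WM=16; [10,15) fires=1
i=6 t=6 v=5: DROP (t<16-3); WM=16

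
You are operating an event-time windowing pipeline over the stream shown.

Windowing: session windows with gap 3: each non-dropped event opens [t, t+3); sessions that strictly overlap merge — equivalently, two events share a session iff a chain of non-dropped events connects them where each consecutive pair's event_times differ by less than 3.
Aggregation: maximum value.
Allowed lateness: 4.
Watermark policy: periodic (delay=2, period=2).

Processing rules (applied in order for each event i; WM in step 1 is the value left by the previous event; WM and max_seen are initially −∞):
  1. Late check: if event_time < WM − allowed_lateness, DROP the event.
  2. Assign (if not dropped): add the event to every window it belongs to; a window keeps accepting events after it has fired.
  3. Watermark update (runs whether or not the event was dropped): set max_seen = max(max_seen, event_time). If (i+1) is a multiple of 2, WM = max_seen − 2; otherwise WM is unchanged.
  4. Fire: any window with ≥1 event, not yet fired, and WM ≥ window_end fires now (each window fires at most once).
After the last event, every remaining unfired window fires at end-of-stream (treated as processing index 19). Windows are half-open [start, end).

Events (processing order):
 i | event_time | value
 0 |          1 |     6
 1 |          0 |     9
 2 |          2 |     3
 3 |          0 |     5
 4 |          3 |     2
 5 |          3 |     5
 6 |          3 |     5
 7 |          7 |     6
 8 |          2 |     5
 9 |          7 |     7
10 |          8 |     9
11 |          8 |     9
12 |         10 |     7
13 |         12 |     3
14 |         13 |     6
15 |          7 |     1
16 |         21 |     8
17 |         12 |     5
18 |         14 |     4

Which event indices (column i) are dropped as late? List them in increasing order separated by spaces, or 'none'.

18

i=0 t=1 v=6: → [1,4); WM=−∞
i=1 t=0 v=9: → [0,4); WM=-1
i=2 t=2 v=3: → [0,5); WM=-1
i=3 t=0 v=5: → [0,5); WM=0
i=4 t=3 v=2: → [0,6); WM=0
i=5 t=3 v=5: → [0,6); WM=1
i=6 t=3 v=5: → [0,6); WM=1
i=7 t=7 v=6: → [7,10); WM=5
i=8 t=2 v=5: → [0,6); WM=5
i=9 t=7 v=7: → [7,10); WM=5
i=10 t=8 v=9: → [7,11); WM=5
i=11 t=8 v=9: → [7,11); WM=6
i=12 t=10 v=7: → [7,13); WM=6
i=13 t=12 v=3: → [7,15); WM=10
i=14 t=13 v=6: → [7,16); WM=10
i=15 t=7 v=1: → [7,16); WM=11
i=16 t=21 v=8: → [21,24); WM=11
i=17 t=12 v=5: → [7,16); WM=19
i=18 t=14 v=4: DROP (t<19-4); WM=19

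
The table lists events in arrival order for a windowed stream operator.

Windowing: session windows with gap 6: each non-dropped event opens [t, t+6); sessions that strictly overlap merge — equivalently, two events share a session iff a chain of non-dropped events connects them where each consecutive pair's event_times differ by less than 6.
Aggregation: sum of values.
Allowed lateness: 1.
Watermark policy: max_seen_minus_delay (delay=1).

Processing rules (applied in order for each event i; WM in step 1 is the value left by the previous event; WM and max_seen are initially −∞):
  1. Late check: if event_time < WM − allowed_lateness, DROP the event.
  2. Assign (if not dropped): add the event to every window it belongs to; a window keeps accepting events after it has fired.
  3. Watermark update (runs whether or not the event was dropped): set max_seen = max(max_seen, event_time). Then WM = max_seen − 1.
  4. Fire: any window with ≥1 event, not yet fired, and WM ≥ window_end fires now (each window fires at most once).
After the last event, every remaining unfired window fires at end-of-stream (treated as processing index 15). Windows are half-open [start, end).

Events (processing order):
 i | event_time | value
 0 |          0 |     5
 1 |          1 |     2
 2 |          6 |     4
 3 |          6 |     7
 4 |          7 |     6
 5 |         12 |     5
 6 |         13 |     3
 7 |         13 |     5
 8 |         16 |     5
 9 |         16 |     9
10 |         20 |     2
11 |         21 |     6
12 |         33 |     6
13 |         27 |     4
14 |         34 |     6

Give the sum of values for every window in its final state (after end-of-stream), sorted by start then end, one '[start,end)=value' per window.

[0,27)=59 [33,40)=12

i=0 t=0 v=5: → [0,6); WM=-1
i=1 t=1 v=2: → [0,7); WM=0
i=2 t=6 v=4: → [0,12); WM=5
i=3 t=6 v=7: → [0,12); WM=5
i=4 t=7 v=6: → [0,13); WM=6
i=5 t=12 v=5: → [0,18); WM=11
i=6 t=13 v=3: → [0,19); WM=12
i=7 t=13 v=5: → [0,19); WM=12
i=8 t=16 v=5: → [0,22); WM=15
i=9 t=16 v=9: → [0,22); WM=15
i=10 t=20 v=2: → [0,26); WM=19
i=11 t=21 v=6: → [0,27); WM=20
i=12 t=33 v=6: → [33,39); WM=32
i=13 t=27 v=4: DROP (t<32-1); WM=32
i=14 t=34 v=6: → [33,40); WM=33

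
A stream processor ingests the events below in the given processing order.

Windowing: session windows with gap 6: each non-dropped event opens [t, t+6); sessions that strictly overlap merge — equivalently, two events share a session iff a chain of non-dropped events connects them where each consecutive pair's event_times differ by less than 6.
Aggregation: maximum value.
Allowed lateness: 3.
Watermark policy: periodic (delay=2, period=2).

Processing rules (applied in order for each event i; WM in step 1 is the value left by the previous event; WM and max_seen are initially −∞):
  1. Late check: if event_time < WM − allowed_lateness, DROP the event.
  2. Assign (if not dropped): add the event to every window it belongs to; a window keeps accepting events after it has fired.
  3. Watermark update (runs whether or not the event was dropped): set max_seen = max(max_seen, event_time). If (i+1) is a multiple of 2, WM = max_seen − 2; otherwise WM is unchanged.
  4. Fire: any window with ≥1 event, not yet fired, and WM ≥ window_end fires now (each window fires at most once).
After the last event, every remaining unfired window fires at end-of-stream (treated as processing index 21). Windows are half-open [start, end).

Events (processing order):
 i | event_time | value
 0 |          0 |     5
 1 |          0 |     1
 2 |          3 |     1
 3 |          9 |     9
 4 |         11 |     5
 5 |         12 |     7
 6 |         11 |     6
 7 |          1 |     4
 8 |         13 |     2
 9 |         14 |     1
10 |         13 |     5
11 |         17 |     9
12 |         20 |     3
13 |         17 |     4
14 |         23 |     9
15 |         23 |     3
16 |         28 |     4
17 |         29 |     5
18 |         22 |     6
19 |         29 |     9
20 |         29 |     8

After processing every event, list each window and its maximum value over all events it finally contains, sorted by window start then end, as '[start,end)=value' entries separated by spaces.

[0,9)=5 [9,35)=9

i=0 t=0 v=5: → [0,6); WM=−∞
i=1 t=0 v=1: → [0,6); WM=-2
i=2 t=3 v=1: → [0,9); WM=-2
i=3 t=9 v=9: → [9,15); WM=7
i=4 t=11 v=5: → [9,17); WM=7
i=5 t=12 v=7: → [9,18); WM=10
i=6 t=11 v=6: → [9,18); WM=10
i=7 t=1 v=4: DROP (t<10-3); WM=10
i=8 t=13 v=2: → [9,19); WM=10
i=9 t=14 v=1: → [9,20); WM=12
i=10 t=13 v=5: → [9,20); WM=12
i=11 t=17 v=9: → [9,23); WM=15
i=12 t=20 v=3: → [9,26); WM=15
i=13 t=17 v=4: → [9,26); WM=18
i=14 t=23 v=9: → [9,29); WM=18
i=15 t=23 v=3: → [9,29); WM=21
i=16 t=28 v=4: → [9,34); WM=21
i=17 t=29 v=5: → [9,35); WM=27
i=18 t=22 v=6: DROP (t<27-3); WM=27
i=19 t=29 v=9: → [9,35); WM=27
i=20 t=29 v=8: → [9,35); WM=27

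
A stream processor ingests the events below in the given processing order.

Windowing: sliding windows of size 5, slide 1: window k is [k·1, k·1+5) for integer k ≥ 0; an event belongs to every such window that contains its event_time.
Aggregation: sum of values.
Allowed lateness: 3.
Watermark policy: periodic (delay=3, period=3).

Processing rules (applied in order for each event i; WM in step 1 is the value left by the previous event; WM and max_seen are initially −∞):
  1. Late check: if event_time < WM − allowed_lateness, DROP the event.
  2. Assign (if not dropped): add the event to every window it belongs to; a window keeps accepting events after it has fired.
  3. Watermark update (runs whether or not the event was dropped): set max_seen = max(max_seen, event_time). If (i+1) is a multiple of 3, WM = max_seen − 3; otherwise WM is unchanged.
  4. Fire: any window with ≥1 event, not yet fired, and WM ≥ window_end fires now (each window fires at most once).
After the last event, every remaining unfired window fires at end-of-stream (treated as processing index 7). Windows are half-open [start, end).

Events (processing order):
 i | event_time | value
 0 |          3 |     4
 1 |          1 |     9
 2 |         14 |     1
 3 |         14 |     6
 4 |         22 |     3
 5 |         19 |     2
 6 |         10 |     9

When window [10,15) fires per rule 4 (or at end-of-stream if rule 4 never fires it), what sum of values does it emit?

i=0 t=3 v=4: → [3,8),[2,7),[1,6),[0,5); WM=−∞
i=1 t=1 v=9: → [1,6),[0,5); WM=−∞
i=2 t=14 v=1: → [14,19),[13,18),[12,17),[11,16),[10,15); WM=11; [0,5) fires=13 [1,6) fires=13 [2,7) fires=4 [3,8) fires=4
i=3 t=14 v=6: → [14,19),[13,18),[12,17),[11,16),[10,15); WM=11
i=4 t=22 v=3: → [22,27),[21,26),[20,25),[19,24),[18,23); WM=11
i=5 t=19 v=2: → [19,24),[18,23),[17,22),[16,21),[15,20); WM=19; [10,15) fires=7 [11,16) fires=7 [12,17) fires=7 [13,18) fires=7 [14,19) fires=7
i=6 t=10 v=9: DROP (t<19-3); WM=19

7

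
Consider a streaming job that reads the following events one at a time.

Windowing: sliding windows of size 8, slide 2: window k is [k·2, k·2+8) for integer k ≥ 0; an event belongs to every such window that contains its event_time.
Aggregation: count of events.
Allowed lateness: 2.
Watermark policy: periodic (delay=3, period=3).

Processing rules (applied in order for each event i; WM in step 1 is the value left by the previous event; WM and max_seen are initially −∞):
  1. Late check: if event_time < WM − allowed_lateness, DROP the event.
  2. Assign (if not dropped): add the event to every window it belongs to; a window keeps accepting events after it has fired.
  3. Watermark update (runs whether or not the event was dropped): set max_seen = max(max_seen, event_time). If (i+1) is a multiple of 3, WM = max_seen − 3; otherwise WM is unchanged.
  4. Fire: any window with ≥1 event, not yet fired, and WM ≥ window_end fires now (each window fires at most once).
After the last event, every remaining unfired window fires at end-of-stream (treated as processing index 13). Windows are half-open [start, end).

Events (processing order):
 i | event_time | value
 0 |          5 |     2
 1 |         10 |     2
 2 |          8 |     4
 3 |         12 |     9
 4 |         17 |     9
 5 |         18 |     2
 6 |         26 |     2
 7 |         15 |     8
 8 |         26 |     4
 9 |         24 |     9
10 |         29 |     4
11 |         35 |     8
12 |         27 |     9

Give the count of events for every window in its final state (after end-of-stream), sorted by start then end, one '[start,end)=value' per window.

[0,8)=1 [2,10)=2 [4,12)=3 [6,14)=3 [8,16)=4 [10,18)=4 [12,20)=4 [14,22)=3 [16,24)=2 [18,26)=2 [20,28)=3 [22,30)=4 [24,32)=4 [26,34)=3 [28,36)=2 [30,38)=1 [32,40)=1 [34,42)=1

i=0 t=5 v=2: → [4,12),[2,10),[0,8); WM=−∞
i=1 t=10 v=2: → [10,18),[8,16),[6,14),[4,12); WM=−∞
i=2 t=8 v=4: → [8,16),[6,14),[4,12),[2,10); WM=7
i=3 t=12 v=9: → [12,20),[10,18),[8,16),[6,14); WM=7
i=4 t=17 v=9: → [16,24),[14,22),[12,20),[10,18); WM=7
i=5 t=18 v=2: → [18,26),[16,24),[14,22),[12,20); WM=15; [0,8) fires=1 [2,10) fires=2 [4,12) fires=3 [6,14) fires=3
i=6 t=26 v=2: → [26,34),[24,32),[22,30),[20,28); WM=15
i=7 t=15 v=8: → [14,22),[12,20),[10,18),[8,16); WM=15
i=8 t=26 v=4: → [26,34),[24,32),[22,30),[20,28); WM=23; [8,16) fires=4 [10,18) fires=4 [12,20) fires=4 [14,22) fires=3
i=9 t=24 v=9: → [24,32),[22,30),[20,28),[18,26); WM=23
i=10 t=29 v=4: → [28,36),[26,34),[24,32),[22,30); WM=23
i=11 t=35 v=8: → [34,42),[32,40),[30,38),[28,36); WM=32; [16,24) fires=2 [18,26) fires=2 [20,28) fires=3 [22,30) fires=4 [24,32) fires=4
i=12 t=27 v=9: DROP (t<32-2); WM=32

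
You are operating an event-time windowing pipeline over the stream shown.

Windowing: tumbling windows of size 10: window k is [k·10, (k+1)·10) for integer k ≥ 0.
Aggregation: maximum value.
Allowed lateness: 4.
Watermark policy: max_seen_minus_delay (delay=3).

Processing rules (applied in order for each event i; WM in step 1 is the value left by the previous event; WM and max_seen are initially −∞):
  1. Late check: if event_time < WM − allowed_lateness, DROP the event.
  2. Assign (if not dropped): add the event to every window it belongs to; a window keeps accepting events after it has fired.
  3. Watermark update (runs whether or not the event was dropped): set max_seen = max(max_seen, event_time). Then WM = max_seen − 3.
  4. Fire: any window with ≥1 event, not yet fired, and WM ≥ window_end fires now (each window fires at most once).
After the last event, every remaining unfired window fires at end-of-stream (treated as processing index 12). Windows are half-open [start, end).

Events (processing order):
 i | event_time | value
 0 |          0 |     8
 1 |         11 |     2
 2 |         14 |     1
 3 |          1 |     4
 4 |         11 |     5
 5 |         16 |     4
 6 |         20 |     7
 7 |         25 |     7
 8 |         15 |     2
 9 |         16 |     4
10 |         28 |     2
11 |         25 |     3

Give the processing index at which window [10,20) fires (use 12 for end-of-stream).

i=0 t=0 v=8: → [0,10); WM=-3
i=1 t=11 v=2: → [10,20); WM=8
i=2 t=14 v=1: → [10,20); WM=11; [0,10) fires=8
i=3 t=1 v=4: DROP (t<11-4); WM=11
i=4 t=11 v=5: → [10,20); WM=11
i=5 t=16 v=4: → [10,20); WM=13
i=6 t=20 v=7: → [20,30); WM=17
i=7 t=25 v=7: → [20,30); WM=22; [10,20) fires=5
i=8 t=15 v=2: DROP (t<22-4); WM=22
i=9 t=16 v=4: DROP (t<22-4); WM=22
i=10 t=28 v=2: → [20,30); WM=25
i=11 t=25 v=3: → [20,30); WM=25

7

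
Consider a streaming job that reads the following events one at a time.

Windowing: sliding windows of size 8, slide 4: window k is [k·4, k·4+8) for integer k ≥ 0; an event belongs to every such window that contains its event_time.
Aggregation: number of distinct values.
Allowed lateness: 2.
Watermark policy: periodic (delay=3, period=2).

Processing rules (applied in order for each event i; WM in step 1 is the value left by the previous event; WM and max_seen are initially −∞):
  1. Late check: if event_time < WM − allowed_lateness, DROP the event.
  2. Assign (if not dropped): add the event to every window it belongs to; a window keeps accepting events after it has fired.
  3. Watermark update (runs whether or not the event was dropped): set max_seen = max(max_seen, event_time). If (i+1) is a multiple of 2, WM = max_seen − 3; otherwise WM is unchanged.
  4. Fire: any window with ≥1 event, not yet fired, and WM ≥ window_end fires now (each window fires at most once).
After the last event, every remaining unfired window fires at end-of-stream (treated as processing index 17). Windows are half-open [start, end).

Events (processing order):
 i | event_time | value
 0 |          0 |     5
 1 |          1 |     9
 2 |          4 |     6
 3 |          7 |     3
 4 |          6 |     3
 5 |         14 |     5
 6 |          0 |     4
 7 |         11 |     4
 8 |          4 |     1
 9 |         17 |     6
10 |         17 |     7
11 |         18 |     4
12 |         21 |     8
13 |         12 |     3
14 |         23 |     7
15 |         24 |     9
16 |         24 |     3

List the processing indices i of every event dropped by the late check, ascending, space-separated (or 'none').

6 8 13

i=0 t=0 v=5: → [0,8); WM=−∞
i=1 t=1 v=9: → [0,8); WM=-2
i=2 t=4 v=6: → [4,12),[0,8); WM=-2
i=3 t=7 v=3: → [4,12),[0,8); WM=4
i=4 t=6 v=3: → [4,12),[0,8); WM=4
i=5 t=14 v=5: → [12,20),[8,16); WM=11; [0,8) fires=4
i=6 t=0 v=4: DROP (t<11-2); WM=11
i=7 t=11 v=4: → [8,16),[4,12); WM=11
i=8 t=4 v=1: DROP (t<11-2); WM=11
i=9 t=17 v=6: → [16,24),[12,20); WM=14; [4,12) fires=3
i=10 t=17 v=7: → [16,24),[12,20); WM=14
i=11 t=18 v=4: → [16,24),[12,20); WM=15
i=12 t=21 v=8: → [20,28),[16,24); WM=15
i=13 t=12 v=3: DROP (t<15-2); WM=18; [8,16) fires=2
i=14 t=23 v=7: → [20,28),[16,24); WM=18
i=15 t=24 v=9: → [24,32),[20,28); WM=21; [12,20) fires=4
i=16 t=24 v=3: → [24,32),[20,28); WM=21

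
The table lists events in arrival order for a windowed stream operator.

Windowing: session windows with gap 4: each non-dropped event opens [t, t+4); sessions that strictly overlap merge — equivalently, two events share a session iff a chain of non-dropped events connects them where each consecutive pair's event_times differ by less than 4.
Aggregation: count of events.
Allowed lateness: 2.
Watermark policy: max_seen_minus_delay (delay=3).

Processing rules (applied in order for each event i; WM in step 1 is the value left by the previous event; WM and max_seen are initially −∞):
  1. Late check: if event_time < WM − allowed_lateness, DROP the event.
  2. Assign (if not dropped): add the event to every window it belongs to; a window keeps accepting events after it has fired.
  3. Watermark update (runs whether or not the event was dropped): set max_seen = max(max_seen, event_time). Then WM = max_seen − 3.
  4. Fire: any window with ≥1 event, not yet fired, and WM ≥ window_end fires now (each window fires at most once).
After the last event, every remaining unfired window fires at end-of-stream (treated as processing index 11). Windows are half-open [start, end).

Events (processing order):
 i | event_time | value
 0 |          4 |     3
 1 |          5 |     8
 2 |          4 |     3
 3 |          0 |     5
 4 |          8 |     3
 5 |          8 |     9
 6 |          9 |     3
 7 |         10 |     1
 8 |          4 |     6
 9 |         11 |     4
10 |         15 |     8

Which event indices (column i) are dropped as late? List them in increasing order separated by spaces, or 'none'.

8

i=0 t=4 v=3: → [4,8); WM=1
i=1 t=5 v=8: → [4,9); WM=2
i=2 t=4 v=3: → [4,9); WM=2
i=3 t=0 v=5: → [0,4); WM=2
i=4 t=8 v=3: → [4,12); WM=5
i=5 t=8 v=9: → [4,12); WM=5
i=6 t=9 v=3: → [4,13); WM=6
i=7 t=10 v=1: → [4,14); WM=7
i=8 t=4 v=6: DROP (t<7-2); WM=7
i=9 t=11 v=4: → [4,15); WM=8
i=10 t=15 v=8: → [15,19); WM=12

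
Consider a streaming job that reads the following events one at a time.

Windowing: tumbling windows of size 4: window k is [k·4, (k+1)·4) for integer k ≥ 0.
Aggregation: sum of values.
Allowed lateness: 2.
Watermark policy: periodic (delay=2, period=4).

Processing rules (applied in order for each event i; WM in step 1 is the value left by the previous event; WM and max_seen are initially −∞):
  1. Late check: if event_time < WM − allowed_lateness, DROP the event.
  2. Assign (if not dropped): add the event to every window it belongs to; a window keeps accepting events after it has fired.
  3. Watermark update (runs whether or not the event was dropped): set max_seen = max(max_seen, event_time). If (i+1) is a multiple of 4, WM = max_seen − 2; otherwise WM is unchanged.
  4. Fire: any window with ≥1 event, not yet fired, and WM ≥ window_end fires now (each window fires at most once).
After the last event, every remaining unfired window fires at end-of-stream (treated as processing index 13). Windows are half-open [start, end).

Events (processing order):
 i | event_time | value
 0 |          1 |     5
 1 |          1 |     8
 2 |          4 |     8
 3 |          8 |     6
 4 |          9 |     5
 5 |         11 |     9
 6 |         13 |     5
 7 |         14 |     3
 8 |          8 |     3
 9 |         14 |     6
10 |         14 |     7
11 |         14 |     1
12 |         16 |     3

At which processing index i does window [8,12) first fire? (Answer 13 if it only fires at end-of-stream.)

i=0 t=1 v=5: → [0,4); WM=−∞
i=1 t=1 v=8: → [0,4); WM=−∞
i=2 t=4 v=8: → [4,8); WM=−∞
i=3 t=8 v=6: → [8,12); WM=6; [0,4) fires=13
i=4 t=9 v=5: → [8,12); WM=6
i=5 t=11 v=9: → [8,12); WM=6
i=6 t=13 v=5: → [12,16); WM=6
i=7 t=14 v=3: → [12,16); WM=12; [4,8) fires=8 [8,12) fires=20
i=8 t=8 v=3: DROP (t<12-2); WM=12
i=9 t=14 v=6: → [12,16); WM=12
i=10 t=14 v=7: → [12,16); WM=12
i=11 t=14 v=1: → [12,16); WM=12
i=12 t=16 v=3: → [16,20); WM=12

7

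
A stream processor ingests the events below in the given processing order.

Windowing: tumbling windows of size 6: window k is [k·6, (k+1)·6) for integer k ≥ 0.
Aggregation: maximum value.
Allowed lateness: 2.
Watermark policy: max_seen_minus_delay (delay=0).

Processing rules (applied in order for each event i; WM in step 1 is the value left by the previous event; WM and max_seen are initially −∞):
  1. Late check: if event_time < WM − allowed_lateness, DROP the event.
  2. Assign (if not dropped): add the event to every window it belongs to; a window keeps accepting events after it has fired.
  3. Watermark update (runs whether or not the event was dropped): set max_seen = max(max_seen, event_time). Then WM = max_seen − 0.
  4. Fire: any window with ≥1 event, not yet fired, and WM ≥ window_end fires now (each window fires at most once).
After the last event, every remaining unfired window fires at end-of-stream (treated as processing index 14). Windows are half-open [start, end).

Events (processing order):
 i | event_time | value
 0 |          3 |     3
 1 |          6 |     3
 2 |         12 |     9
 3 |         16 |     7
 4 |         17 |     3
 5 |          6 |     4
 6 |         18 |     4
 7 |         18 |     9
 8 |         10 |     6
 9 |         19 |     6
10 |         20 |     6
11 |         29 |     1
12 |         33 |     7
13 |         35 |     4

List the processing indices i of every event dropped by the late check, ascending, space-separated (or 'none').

i=0 t=3 v=3: → [0,6); WM=3
i=1 t=6 v=3: → [6,12); WM=6; [0,6) fires=3
i=2 t=12 v=9: → [12,18); WM=12; [6,12) fires=3
i=3 t=16 v=7: → [12,18); WM=16
i=4 t=17 v=3: → [12,18); WM=17
i=5 t=6 v=4: DROP (t<17-2); WM=17
i=6 t=18 v=4: → [18,24); WM=18; [12,18) fires=9
i=7 t=18 v=9: → [18,24); WM=18
i=8 t=10 v=6: DROP (t<18-2); WM=18
i=9 t=19 v=6: → [18,24); WM=19
i=10 t=20 v=6: → [18,24); WM=20
i=11 t=29 v=1: → [24,30); WM=29; [18,24) fires=9
i=12 t=33 v=7: → [30,36); WM=33; [24,30) fires=1
i=13 t=35 v=4: → [30,36); WM=35

5 8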